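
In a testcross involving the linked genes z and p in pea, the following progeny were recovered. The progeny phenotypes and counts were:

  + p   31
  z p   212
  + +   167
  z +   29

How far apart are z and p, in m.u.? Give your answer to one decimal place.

13.7 m.u.

The two most frequent classes, + + (167) and z p (212), are the parental types, so the F1 was + + / z p.
The recombinant classes are + p and z +: 31 + 29 = 60.
Recombination frequency = 60/439 = 0.1367 ≈ 13.7%, i.e. 13.7 m.u.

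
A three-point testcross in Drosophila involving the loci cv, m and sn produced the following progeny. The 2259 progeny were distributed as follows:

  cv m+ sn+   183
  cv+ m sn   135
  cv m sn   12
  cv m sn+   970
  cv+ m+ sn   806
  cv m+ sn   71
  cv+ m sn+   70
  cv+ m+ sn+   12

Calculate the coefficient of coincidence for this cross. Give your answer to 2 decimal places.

The two most frequent reciprocal classes, cv m sn+ and cv+ m+ sn, are the parental types, so the F1 was cv m sn+ / cv+ m+ sn.
The two rarest classes, cv m sn and cv+ m+ sn+, are the double crossovers. Comparing them with the parentals, only the sn allele has switched, so sn is the middle locus and the order is cv – sn – m.
cv–sn: (141 + 24)/2259 = 0.0730; sn–m: (318 + 24)/2259 = 0.1514.
Expected DCO frequency = 0.0730 × 0.1514 ≈ 0.01105; observed = 24/2259 ≈ 0.01062.
Coefficient of coincidence = 0.01062/0.01105 ≈ 0.96.

0.96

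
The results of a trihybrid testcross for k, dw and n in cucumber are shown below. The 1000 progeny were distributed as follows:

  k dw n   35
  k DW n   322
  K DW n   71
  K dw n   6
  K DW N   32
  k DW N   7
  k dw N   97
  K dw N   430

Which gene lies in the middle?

The two most frequent reciprocal classes, K dw N and k DW n, are the parental types, so the F1 was K dw N / k DW n.
The two rarest classes, K dw n and k DW N, are the double crossovers. Comparing them with the parentals, only the n allele has switched, so n is the middle locus and the order is k – n – dw.

n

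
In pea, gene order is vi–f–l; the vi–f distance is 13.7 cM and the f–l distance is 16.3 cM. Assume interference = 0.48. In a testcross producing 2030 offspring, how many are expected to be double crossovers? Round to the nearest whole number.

24

Map distances give recombination frequencies of 0.137 and 0.163 for the two intervals.
With interference 0.48 (so coincidence = 0.52), expected double-crossover frequency = 0.137 × 0.163 × 0.52 = 0.01161.
Expected number = 0.01161 × 2030 = 23.57 ≈ 24.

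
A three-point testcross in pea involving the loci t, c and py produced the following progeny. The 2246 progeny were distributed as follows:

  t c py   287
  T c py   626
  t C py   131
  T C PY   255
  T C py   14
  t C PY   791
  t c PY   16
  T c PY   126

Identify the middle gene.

c

The two most frequent reciprocal classes, T c py and t C PY, are the parental types, so the F1 was T c py / t C PY.
The two rarest classes, T C py and t c PY, are the double crossovers. Comparing them with the parentals, only the c allele has switched, so c is the middle locus and the order is t – c – py.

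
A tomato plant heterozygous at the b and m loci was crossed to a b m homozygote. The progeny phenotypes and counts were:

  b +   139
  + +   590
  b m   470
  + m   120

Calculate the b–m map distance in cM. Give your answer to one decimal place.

The two most frequent classes, + + (590) and b m (470), are the parental types, so the F1 was + + / b m.
The recombinant classes are + m and b +: 120 + 139 = 259.
Recombination frequency = 259/1319 = 0.1964 ≈ 19.6%, i.e. 19.6 cM.

19.6 cM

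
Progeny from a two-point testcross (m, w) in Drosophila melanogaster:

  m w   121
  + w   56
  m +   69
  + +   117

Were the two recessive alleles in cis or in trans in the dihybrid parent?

cis

The two most frequent classes are + + (117) and m w (121); these are the parental (non-recombinant) types.
So the F1 carried + + on one chromosome and m w on the other — the recessive alleles are on the same chromosome (cis / coupling).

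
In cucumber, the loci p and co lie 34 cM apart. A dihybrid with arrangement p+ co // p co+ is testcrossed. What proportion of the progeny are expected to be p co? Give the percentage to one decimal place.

A map distance of 34 cM corresponds to a recombination frequency of 0.340.
The F1 is p+ co / p co+, so p co is a recombinant gamete class with expected frequency r/2 = 0.340/2 = 0.1700.
That is 0.1700 = 17.0% of the progeny.

17.0%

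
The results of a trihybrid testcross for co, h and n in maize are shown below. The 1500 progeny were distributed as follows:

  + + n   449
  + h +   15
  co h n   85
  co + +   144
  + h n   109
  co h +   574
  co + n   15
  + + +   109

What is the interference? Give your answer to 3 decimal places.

0.290

The two most frequent reciprocal classes, + + n and co h +, are the parental types, so the F1 was + + n / co h +.
The two rarest classes, co + n and + h +, are the double crossovers. Comparing them with the parentals, only the co allele has switched, so co is the middle locus and the order is n – co – h.
n–co: (194 + 30)/1500 = 0.1493; co–h: (253 + 30)/1500 = 0.1887.
Expected DCO frequency = 0.1493 × 0.1887 ≈ 0.02817; observed = 30/1500 ≈ 0.02000.
Coefficient of coincidence = 0.02000/0.02817 ≈ 0.710; interference = 1 − 0.710 = 0.290.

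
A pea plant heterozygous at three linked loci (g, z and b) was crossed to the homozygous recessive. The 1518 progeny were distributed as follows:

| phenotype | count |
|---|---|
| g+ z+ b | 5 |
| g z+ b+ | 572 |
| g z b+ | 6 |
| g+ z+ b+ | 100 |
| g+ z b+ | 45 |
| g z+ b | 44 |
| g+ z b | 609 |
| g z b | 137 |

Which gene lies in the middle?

z

The two most frequent reciprocal classes, g z+ b+ and g+ z b, are the parental types, so the F1 was g z+ b+ / g+ z b.
The two rarest classes, g z b+ and g+ z+ b, are the double crossovers. Comparing them with the parentals, only the z allele has switched, so z is the middle locus and the order is b – z – g.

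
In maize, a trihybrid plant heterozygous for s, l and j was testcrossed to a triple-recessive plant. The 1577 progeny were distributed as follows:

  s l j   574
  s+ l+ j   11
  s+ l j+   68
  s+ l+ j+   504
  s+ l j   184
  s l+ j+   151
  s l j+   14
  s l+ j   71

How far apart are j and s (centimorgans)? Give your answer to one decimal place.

22.8 centimorgans

The two most frequent reciprocal classes, s l j and s+ l+ j+, are the parental types, so the F1 was s l j / s+ l+ j+.
The two rarest classes, s l j+ and s+ l+ j, are the double crossovers. Comparing them with the parentals, only the j allele has switched, so j is the middle locus and the order is s – j – l.
Crossovers in the s–j interval produce the single-crossover classes s+ l j and s l+ j+ (184 + 151 = 335) plus the double crossovers (25).
RF(s–j) = (335 + 25) / 1577 = 360/1577 = 0.2283 → 22.8 centimorgans.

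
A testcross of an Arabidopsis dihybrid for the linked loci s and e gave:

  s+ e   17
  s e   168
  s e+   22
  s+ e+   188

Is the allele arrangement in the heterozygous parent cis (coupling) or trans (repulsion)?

cis

The two most frequent classes are s+ e+ (188) and s e (168); these are the parental (non-recombinant) types.
So the F1 carried s+ e+ on one chromosome and s e on the other — the recessive alleles are on the same chromosome (cis / coupling).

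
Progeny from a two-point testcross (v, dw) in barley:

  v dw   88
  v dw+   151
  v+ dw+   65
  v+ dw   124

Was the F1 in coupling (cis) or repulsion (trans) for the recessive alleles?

trans

The two most frequent classes are v+ dw (124) and v dw+ (151); these are the parental (non-recombinant) types.
So the F1 carried v+ dw on one chromosome and v dw+ on the other — the recessive alleles are on opposite chromosomes (trans / repulsion).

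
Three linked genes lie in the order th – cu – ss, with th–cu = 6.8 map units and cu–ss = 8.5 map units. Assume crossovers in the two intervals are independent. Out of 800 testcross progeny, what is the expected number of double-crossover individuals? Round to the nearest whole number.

Map distances give recombination frequencies of 0.068 and 0.085 for the two intervals.
With no interference, expected double-crossover frequency = 0.068 × 0.085 = 0.00578.
Expected number = 0.00578 × 800 = 4.62 ≈ 5.

5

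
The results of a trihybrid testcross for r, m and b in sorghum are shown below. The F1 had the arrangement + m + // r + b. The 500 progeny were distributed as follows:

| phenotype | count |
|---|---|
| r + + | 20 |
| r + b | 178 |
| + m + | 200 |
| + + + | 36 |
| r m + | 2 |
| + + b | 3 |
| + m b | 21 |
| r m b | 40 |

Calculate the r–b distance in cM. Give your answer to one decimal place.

The two rarest classes, r m + and + + b, are the double crossovers. Comparing them with the parentals, only the r allele has switched, so r is the middle locus and the order is m – r – b.
Crossovers in the r–b interval produce the single-crossover classes + m b and r + + (21 + 20 = 41) plus the double crossovers (5).
RF(r–b) = (41 + 5) / 500 = 46/500 = 0.0920 → 9.2 cM.

9.2 cM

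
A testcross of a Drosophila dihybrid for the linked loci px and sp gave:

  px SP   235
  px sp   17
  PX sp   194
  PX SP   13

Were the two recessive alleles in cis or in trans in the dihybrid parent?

The two most frequent classes are PX sp (194) and px SP (235); these are the parental (non-recombinant) types.
So the F1 carried PX sp on one chromosome and px SP on the other — the recessive alleles are on opposite chromosomes (trans / repulsion).

trans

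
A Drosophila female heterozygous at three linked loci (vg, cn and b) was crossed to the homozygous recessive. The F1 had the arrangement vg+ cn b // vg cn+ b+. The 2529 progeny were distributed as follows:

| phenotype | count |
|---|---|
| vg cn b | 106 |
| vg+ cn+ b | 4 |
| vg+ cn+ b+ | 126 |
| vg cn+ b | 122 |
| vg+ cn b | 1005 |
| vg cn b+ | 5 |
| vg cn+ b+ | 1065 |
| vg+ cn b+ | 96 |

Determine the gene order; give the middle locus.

The two rarest classes, vg+ cn+ b and vg cn b+, are the double crossovers. Comparing them with the parentals, only the cn allele has switched, so cn is the middle locus and the order is b – cn – vg.

cn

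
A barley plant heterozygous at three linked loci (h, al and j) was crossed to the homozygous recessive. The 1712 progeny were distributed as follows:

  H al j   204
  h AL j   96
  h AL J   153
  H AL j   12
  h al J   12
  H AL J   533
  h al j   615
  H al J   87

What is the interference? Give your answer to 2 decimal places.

0.48

The two most frequent reciprocal classes, h al j and H AL J, are the parental types, so the F1 was h al j / H AL J.
The two rarest classes, h al J and H AL j, are the double crossovers. Comparing them with the parentals, only the j allele has switched, so j is the middle locus and the order is h – j – al.
h–j: (357 + 24)/1712 = 0.2225; j–al: (183 + 24)/1712 = 0.1209.
Expected DCO frequency = 0.2225 × 0.1209 ≈ 0.02690; observed = 24/1712 ≈ 0.01402.
Coefficient of coincidence = 0.01402/0.02690 ≈ 0.52; interference = 1 − 0.52 = 0.48.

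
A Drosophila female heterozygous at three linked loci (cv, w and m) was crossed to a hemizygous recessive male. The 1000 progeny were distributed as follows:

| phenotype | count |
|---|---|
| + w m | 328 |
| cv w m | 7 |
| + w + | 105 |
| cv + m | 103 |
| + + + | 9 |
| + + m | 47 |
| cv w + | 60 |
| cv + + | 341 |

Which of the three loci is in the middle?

cv

The two most frequent reciprocal classes, + w m and cv + +, are the parental types, so the F1 was + w m / cv + +.
The two rarest classes, cv w m and + + +, are the double crossovers. Comparing them with the parentals, only the cv allele has switched, so cv is the middle locus and the order is w – cv – m.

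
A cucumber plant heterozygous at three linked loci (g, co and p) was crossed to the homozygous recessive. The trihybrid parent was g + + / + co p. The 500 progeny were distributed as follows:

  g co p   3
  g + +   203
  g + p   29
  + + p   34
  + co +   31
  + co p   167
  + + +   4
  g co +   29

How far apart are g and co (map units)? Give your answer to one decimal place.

14.0 map units

The two rarest classes, + + + and g co p, are the double crossovers. Comparing them with the parentals, only the g allele has switched, so g is the middle locus and the order is p – g – co.
Crossovers in the g–co interval produce the single-crossover classes g co + and + + p (29 + 34 = 63) plus the double crossovers (7).
RF(g–co) = (63 + 7) / 500 = 70/500 = 0.1400 → 14.0 map units.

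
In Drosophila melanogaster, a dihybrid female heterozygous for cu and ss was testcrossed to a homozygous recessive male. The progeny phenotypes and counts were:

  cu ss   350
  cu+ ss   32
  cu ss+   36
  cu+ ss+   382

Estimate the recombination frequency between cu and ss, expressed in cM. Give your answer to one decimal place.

The two most frequent classes, cu+ ss+ (382) and cu ss (350), are the parental types, so the F1 was cu+ ss+ / cu ss.
The recombinant classes are cu+ ss and cu ss+: 32 + 36 = 68.
Recombination frequency = 68/800 = 0.0850 ≈ 8.5%, i.e. 8.5 cM.

8.5 cM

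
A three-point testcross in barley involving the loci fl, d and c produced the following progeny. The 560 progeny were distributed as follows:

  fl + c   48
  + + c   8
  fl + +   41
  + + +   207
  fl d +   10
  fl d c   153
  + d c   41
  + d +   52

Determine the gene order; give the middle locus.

c

The two most frequent reciprocal classes, fl d c and + + +, are the parental types, so the F1 was fl d c / + + +.
The two rarest classes, fl d + and + + c, are the double crossovers. Comparing them with the parentals, only the c allele has switched, so c is the middle locus and the order is d – c – fl.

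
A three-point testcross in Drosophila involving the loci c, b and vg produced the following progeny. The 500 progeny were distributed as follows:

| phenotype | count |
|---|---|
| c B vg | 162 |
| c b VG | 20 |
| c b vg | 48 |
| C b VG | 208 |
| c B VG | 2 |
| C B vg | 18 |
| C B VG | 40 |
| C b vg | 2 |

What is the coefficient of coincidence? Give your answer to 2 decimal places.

0.52

The two most frequent reciprocal classes, C b VG and c B vg, are the parental types, so the F1 was C b VG / c B vg.
The two rarest classes, C b vg and c B VG, are the double crossovers. Comparing them with the parentals, only the vg allele has switched, so vg is the middle locus and the order is b – vg – c.
b–vg: (88 + 4)/500 = 0.1840; vg–c: (38 + 4)/500 = 0.0840.
Expected DCO frequency = 0.1840 × 0.0840 ≈ 0.01546; observed = 4/500 ≈ 0.00800.
Coefficient of coincidence = 0.00800/0.01546 ≈ 0.52.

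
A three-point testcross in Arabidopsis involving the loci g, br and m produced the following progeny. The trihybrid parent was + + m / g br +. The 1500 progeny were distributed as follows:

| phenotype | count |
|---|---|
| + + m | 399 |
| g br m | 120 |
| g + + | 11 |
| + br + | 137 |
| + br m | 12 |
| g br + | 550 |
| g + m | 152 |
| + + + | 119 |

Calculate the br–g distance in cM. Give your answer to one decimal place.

The two rarest classes, + br m and g + +, are the double crossovers. Comparing them with the parentals, only the br allele has switched, so br is the middle locus and the order is m – br – g.
Crossovers in the br–g interval produce the single-crossover classes g + m and + br + (152 + 137 = 289) plus the double crossovers (23).
RF(br–g) = (289 + 23) / 1500 = 312/1500 = 0.2080 → 20.8 cM.

20.8 cM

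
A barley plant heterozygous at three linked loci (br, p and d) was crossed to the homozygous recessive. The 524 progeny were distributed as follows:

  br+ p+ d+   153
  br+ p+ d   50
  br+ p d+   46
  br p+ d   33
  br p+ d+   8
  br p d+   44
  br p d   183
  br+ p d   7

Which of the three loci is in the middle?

br

The two most frequent reciprocal classes, br p d and br+ p+ d+, are the parental types, so the F1 was br p d / br+ p+ d+.
The two rarest classes, br+ p d and br p+ d+, are the double crossovers. Comparing them with the parentals, only the br allele has switched, so br is the middle locus and the order is p – br – d.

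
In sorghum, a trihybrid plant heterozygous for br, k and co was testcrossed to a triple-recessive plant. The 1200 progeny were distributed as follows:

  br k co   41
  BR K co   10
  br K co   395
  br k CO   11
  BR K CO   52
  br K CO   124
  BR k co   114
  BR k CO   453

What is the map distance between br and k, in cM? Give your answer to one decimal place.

9.5 cM

The two most frequent reciprocal classes, BR k CO and br K co, are the parental types, so the F1 was BR k CO / br K co.
The two rarest classes, br k CO and BR K co, are the double crossovers. Comparing them with the parentals, only the br allele has switched, so br is the middle locus and the order is k – br – co.
Crossovers in the k–br interval produce the single-crossover classes BR K CO and br k co (52 + 41 = 93) plus the double crossovers (21).
RF(k–br) = (93 + 21) / 1200 = 114/1200 = 0.0950 → 9.5 cM.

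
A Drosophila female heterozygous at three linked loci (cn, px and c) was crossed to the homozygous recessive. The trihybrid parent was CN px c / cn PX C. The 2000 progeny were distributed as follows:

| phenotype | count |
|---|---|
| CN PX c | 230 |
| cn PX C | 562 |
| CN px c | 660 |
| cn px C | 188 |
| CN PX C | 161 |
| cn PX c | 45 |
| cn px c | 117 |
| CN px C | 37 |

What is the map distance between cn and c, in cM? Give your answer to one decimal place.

The two rarest classes, CN px C and cn PX c, are the double crossovers. Comparing them with the parentals, only the c allele has switched, so c is the middle locus and the order is cn – c – px.
Crossovers in the cn–c interval produce the single-crossover classes cn px c and CN PX C (117 + 161 = 278) plus the double crossovers (82).
RF(cn–c) = (278 + 82) / 2000 = 360/2000 = 0.1800 → 18.0 cM.

18.0 cM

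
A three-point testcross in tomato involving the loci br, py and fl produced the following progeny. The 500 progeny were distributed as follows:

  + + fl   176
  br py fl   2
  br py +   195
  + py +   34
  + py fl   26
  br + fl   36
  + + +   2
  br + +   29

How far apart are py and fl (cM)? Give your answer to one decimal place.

The two most frequent reciprocal classes, + + fl and br py +, are the parental types, so the F1 was + + fl / br py +.
The two rarest classes, + + + and br py fl, are the double crossovers. Comparing them with the parentals, only the fl allele has switched, so fl is the middle locus and the order is br – fl – py.
Crossovers in the fl–py interval produce the single-crossover classes + py fl and br + + (26 + 29 = 55) plus the double crossovers (4).
RF(fl–py) = (55 + 4) / 500 = 59/500 = 0.1180 → 11.8 cM.

11.8 cM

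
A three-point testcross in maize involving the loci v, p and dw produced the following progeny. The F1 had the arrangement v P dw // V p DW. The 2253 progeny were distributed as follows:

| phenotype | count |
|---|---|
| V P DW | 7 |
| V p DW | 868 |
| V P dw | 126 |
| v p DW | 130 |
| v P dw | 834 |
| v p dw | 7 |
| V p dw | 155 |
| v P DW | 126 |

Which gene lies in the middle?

p

The two rarest classes, v p dw and V P DW, are the double crossovers. Comparing them with the parentals, only the p allele has switched, so p is the middle locus and the order is v – p – dw.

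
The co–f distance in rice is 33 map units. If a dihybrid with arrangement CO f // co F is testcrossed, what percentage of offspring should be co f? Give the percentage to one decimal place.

A map distance of 33 map units corresponds to a recombination frequency of 0.330.
The F1 is CO f / co F, so co f is a recombinant gamete class with expected frequency r/2 = 0.330/2 = 0.1650.
That is 0.1650 = 16.5% of the progeny.

16.5%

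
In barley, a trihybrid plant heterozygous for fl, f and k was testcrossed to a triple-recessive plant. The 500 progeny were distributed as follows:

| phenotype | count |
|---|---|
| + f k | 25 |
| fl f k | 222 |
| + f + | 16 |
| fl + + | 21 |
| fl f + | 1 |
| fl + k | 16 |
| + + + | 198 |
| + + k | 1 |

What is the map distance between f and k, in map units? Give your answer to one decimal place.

6.8 map units

The two most frequent reciprocal classes, fl f k and + + +, are the parental types, so the F1 was fl f k / + + +.
The two rarest classes, fl f + and + + k, are the double crossovers. Comparing them with the parentals, only the k allele has switched, so k is the middle locus and the order is f – k – fl.
Crossovers in the f–k interval produce the single-crossover classes fl + k and + f + (16 + 16 = 32) plus the double crossovers (2).
RF(f–k) = (32 + 2) / 500 = 34/500 = 0.0680 → 6.8 map units.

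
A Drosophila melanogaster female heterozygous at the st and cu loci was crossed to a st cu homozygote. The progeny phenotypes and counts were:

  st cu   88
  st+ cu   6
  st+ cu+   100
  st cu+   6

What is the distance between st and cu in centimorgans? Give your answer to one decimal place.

6.0 centimorgans

The two most frequent classes, st+ cu+ (100) and st cu (88), are the parental types, so the F1 was st+ cu+ / st cu.
The recombinant classes are st+ cu and st cu+: 6 + 6 = 12.
Recombination frequency = 12/200 = 0.0600 ≈ 6.0%, i.e. 6.0 centimorgans.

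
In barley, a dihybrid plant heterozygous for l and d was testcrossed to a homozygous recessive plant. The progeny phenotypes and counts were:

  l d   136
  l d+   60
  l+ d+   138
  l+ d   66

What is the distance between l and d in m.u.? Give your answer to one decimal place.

31.5 m.u.

The two most frequent classes, l+ d+ (138) and l d (136), are the parental types, so the F1 was l+ d+ / l d.
The recombinant classes are l+ d and l d+: 66 + 60 = 126.
Recombination frequency = 126/400 = 0.3150 ≈ 31.5%, i.e. 31.5 m.u.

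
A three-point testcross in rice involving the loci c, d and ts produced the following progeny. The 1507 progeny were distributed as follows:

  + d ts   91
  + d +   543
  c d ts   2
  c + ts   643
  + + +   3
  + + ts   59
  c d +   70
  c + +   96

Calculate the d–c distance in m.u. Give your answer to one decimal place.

8.9 m.u.

The two most frequent reciprocal classes, c + ts and + d +, are the parental types, so the F1 was c + ts / + d +.
The two rarest classes, c d ts and + + +, are the double crossovers. Comparing them with the parentals, only the d allele has switched, so d is the middle locus and the order is ts – d – c.
Crossovers in the d–c interval produce the single-crossover classes + + ts and c d + (59 + 70 = 129) plus the double crossovers (5).
RF(d–c) = (129 + 5) / 1507 = 134/1507 = 0.0889 → 8.9 m.u.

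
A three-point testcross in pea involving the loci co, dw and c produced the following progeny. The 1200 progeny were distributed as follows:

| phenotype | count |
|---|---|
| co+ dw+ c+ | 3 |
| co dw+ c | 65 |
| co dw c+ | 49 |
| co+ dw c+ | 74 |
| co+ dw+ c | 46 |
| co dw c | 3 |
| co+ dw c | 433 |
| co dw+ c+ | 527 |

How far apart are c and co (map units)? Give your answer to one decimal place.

The two most frequent reciprocal classes, co dw+ c+ and co+ dw c, are the parental types, so the F1 was co dw+ c+ / co+ dw c.
The two rarest classes, co+ dw+ c+ and co dw c, are the double crossovers. Comparing them with the parentals, only the co allele has switched, so co is the middle locus and the order is dw – co – c.
Crossovers in the co–c interval produce the single-crossover classes co dw+ c and co+ dw c+ (65 + 74 = 139) plus the double crossovers (6).
RF(co–c) = (139 + 6) / 1200 = 145/1200 = 0.1208 → 12.1 map units.

12.1 map units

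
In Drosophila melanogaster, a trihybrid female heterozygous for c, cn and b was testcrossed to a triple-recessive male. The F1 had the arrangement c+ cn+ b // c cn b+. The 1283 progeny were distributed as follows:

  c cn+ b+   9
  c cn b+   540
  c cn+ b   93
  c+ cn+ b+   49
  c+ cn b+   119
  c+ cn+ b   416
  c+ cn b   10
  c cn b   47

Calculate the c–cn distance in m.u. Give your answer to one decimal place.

The two rarest classes, c+ cn b and c cn+ b+, are the double crossovers. Comparing them with the parentals, only the cn allele has switched, so cn is the middle locus and the order is b – cn – c.
Crossovers in the cn–c interval produce the single-crossover classes c cn+ b and c+ cn b+ (93 + 119 = 212) plus the double crossovers (19).
RF(cn–c) = (212 + 19) / 1283 = 231/1283 = 0.1800 → 18.0 m.u.

18.0 m.u.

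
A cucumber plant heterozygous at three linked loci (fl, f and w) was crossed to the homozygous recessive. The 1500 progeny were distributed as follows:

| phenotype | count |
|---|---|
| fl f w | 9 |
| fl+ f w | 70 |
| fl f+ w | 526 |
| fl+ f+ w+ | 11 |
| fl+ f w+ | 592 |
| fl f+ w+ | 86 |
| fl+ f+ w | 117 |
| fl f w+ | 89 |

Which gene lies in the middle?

f

The two most frequent reciprocal classes, fl f+ w and fl+ f w+, are the parental types, so the F1 was fl f+ w / fl+ f w+.
The two rarest classes, fl f w and fl+ f+ w+, are the double crossovers. Comparing them with the parentals, only the f allele has switched, so f is the middle locus and the order is fl – f – w.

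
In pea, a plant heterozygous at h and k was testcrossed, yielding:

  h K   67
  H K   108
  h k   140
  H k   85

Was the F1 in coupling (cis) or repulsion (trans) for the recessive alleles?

The two most frequent classes are H K (108) and h k (140); these are the parental (non-recombinant) types.
So the F1 carried H K on one chromosome and h k on the other — the recessive alleles are on the same chromosome (cis / coupling).

cis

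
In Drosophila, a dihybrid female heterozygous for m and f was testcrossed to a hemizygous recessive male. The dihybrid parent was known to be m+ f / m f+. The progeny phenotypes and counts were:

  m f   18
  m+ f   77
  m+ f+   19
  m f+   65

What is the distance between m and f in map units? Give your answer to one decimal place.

The recombinant classes are m+ f+ and m f: 19 + 18 = 37.
Recombination frequency = 37/179 = 0.2067 ≈ 20.7%, i.e. 20.7 map units.

20.7 map units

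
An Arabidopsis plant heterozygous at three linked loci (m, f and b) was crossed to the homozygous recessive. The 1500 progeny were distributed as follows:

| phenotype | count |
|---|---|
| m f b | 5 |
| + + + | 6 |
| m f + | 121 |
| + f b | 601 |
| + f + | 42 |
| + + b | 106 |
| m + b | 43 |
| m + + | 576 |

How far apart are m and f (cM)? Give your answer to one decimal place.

The two most frequent reciprocal classes, + f b and m + +, are the parental types, so the F1 was + f b / m + +.
The two rarest classes, m f b and + + +, are the double crossovers. Comparing them with the parentals, only the m allele has switched, so m is the middle locus and the order is f – m – b.
Crossovers in the f–m interval produce the single-crossover classes + + b and m f + (106 + 121 = 227) plus the double crossovers (11).
RF(f–m) = (227 + 11) / 1500 = 238/1500 = 0.1587 → 15.9 cM.

15.9 cM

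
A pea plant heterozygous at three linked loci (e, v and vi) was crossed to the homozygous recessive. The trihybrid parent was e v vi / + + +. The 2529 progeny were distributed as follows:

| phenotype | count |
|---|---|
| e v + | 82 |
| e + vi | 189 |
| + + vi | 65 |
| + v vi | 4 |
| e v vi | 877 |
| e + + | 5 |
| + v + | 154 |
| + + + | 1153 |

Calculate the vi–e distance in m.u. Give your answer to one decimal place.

The two rarest classes, + v vi and e + +, are the double crossovers. Comparing them with the parentals, only the e allele has switched, so e is the middle locus and the order is v – e – vi.
Crossovers in the e–vi interval produce the single-crossover classes e v + and + + vi (82 + 65 = 147) plus the double crossovers (9).
RF(e–vi) = (147 + 9) / 2529 = 156/2529 = 0.0617 → 6.2 m.u.

6.2 m.u.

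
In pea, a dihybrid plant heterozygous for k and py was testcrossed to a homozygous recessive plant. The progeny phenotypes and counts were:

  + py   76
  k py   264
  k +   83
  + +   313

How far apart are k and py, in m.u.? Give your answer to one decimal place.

21.6 m.u.

The two most frequent classes, + + (313) and k py (264), are the parental types, so the F1 was + + / k py.
The recombinant classes are + py and k +: 76 + 83 = 159.
Recombination frequency = 159/736 = 0.2160 ≈ 21.6%, i.e. 21.6 m.u.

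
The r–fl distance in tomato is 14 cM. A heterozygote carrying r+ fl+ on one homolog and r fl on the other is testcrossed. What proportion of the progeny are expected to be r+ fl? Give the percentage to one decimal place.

A map distance of 14 cM corresponds to a recombination frequency of 0.140.
The F1 is r+ fl+ / r fl, so r+ fl is a recombinant gamete class with expected frequency r/2 = 0.140/2 = 0.0700.
That is 0.0700 = 7.0% of the progeny.

7.0%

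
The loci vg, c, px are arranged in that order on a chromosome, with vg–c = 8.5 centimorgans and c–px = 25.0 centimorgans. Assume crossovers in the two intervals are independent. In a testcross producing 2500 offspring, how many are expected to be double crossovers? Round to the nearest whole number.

Map distances give recombination frequencies of 0.085 and 0.250 for the two intervals.
With no interference, expected double-crossover frequency = 0.085 × 0.250 = 0.02125.
Expected number = 0.02125 × 2500 = 53.13 ≈ 53.

53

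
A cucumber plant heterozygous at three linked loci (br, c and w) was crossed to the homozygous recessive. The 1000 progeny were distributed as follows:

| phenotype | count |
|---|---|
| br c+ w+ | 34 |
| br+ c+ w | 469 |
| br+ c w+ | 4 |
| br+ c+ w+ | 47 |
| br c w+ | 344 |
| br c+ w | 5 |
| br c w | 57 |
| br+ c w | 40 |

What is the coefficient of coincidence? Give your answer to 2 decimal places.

The two most frequent reciprocal classes, br c w+ and br+ c+ w, are the parental types, so the F1 was br c w+ / br+ c+ w.
The two rarest classes, br+ c w+ and br c+ w, are the double crossovers. Comparing them with the parentals, only the br allele has switched, so br is the middle locus and the order is c – br – w.
c–br: (74 + 9)/1000 = 0.0830; br–w: (104 + 9)/1000 = 0.1130.
Expected DCO frequency = 0.0830 × 0.1130 ≈ 0.00938; observed = 9/1000 ≈ 0.00900.
Coefficient of coincidence = 0.00900/0.00938 ≈ 0.96.

0.96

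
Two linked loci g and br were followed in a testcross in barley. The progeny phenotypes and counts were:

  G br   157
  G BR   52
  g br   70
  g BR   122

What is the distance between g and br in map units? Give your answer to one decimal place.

30.4 map units

The two most frequent classes, G br (157) and g BR (122), are the parental types, so the F1 was G br / g BR.
The recombinant classes are G BR and g br: 52 + 70 = 122.
Recombination frequency = 122/401 = 0.3042 ≈ 30.4%, i.e. 30.4 map units.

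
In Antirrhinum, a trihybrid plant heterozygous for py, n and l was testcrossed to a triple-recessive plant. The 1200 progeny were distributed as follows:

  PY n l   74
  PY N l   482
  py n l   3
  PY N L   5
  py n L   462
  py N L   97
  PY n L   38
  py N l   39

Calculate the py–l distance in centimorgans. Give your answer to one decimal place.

7.1 centimorgans

The two most frequent reciprocal classes, py n L and PY N l, are the parental types, so the F1 was py n L / PY N l.
The two rarest classes, py n l and PY N L, are the double crossovers. Comparing them with the parentals, only the l allele has switched, so l is the middle locus and the order is py – l – n.
Crossovers in the py–l interval produce the single-crossover classes PY n L and py N l (38 + 39 = 77) plus the double crossovers (8).
RF(py–l) = (77 + 8) / 1200 = 85/1200 = 0.0708 → 7.1 centimorgans.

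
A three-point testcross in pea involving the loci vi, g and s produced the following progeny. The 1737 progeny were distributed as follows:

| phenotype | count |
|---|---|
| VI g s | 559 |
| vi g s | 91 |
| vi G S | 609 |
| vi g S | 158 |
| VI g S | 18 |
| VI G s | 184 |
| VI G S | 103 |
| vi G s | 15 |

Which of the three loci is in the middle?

The two most frequent reciprocal classes, VI g s and vi G S, are the parental types, so the F1 was VI g s / vi G S.
The two rarest classes, VI g S and vi G s, are the double crossovers. Comparing them with the parentals, only the s allele has switched, so s is the middle locus and the order is g – s – vi.

s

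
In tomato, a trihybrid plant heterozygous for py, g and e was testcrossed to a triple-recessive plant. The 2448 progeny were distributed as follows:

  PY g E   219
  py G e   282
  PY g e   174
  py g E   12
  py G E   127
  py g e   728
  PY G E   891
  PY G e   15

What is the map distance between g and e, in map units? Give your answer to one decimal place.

The two most frequent reciprocal classes, py g e and PY G E, are the parental types, so the F1 was py g e / PY G E.
The two rarest classes, py g E and PY G e, are the double crossovers. Comparing them with the parentals, only the e allele has switched, so e is the middle locus and the order is py – e – g.
Crossovers in the e–g interval produce the single-crossover classes py G e and PY g E (282 + 219 = 501) plus the double crossovers (27).
RF(e–g) = (501 + 27) / 2448 = 528/2448 = 0.2157 → 21.6 map units.

21.6 map units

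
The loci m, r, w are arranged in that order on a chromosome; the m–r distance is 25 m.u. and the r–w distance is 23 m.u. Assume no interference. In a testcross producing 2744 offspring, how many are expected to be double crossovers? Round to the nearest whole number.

Map distances give recombination frequencies of 0.250 and 0.230 for the two intervals.
With no interference, expected double-crossover frequency = 0.250 × 0.230 = 0.05750.
Expected number = 0.05750 × 2744 = 157.78 ≈ 158.

158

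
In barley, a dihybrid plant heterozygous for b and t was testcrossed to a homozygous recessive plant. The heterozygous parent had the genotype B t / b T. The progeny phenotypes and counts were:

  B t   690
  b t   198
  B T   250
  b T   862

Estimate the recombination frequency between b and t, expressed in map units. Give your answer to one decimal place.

The recombinant classes are B T and b t: 250 + 198 = 448.
Recombination frequency = 448/2000 = 0.2240 ≈ 22.4%, i.e. 22.4 map units.

22.4 map units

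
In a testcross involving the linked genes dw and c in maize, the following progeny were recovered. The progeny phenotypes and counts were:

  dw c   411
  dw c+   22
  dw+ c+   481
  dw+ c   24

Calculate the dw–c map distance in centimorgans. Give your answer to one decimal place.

4.9 centimorgans

The two most frequent classes, dw+ c+ (481) and dw c (411), are the parental types, so the F1 was dw+ c+ / dw c.
The recombinant classes are dw+ c and dw c+: 24 + 22 = 46.
Recombination frequency = 46/938 = 0.0490 ≈ 4.9%, i.e. 4.9 centimorgans.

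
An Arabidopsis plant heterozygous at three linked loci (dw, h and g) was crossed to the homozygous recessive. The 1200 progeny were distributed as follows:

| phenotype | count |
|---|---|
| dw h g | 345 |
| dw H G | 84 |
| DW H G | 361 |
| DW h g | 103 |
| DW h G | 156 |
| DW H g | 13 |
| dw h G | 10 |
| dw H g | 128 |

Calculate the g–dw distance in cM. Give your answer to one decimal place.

The two most frequent reciprocal classes, dw h g and DW H G, are the parental types, so the F1 was dw h g / DW H G.
The two rarest classes, dw h G and DW H g, are the double crossovers. Comparing them with the parentals, only the g allele has switched, so g is the middle locus and the order is dw – g – h.
Crossovers in the dw–g interval produce the single-crossover classes DW h g and dw H G (103 + 84 = 187) plus the double crossovers (23).
RF(dw–g) = (187 + 23) / 1200 = 210/1200 = 0.1750 → 17.5 cM.

17.5 cM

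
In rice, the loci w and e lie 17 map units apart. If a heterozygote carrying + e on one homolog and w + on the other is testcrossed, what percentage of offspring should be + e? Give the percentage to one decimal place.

A map distance of 17 map units corresponds to a recombination frequency of 0.170.
The F1 is + e / w +, so + e is a parental gamete class with expected frequency (1 − r)/2 = 0.830/2 = 0.4150.
That is 0.4150 = 41.5% of the progeny.

41.5%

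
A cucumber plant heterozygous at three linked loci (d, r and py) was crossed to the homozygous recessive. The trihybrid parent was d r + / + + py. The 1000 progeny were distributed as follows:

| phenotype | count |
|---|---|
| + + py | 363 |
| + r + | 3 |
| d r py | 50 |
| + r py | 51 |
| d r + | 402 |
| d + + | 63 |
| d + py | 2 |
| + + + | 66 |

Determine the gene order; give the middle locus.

The two rarest classes, + r + and d + py, are the double crossovers. Comparing them with the parentals, only the d allele has switched, so d is the middle locus and the order is py – d – r.

d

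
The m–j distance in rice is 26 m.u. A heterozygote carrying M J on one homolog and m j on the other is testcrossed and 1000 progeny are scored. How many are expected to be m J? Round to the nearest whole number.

130

A map distance of 26 m.u. corresponds to a recombination frequency of 0.260.
The F1 is M J / m j, so m J is a recombinant gamete class with expected frequency r/2 = 0.260/2 = 0.1300.
Expected number = 0.1300 × 1000 = 130.00 ≈ 130.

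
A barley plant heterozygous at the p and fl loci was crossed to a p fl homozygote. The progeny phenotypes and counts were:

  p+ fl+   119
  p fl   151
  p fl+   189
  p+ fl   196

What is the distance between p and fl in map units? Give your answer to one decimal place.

41.2 map units

The two most frequent classes, p+ fl (196) and p fl+ (189), are the parental types, so the F1 was p+ fl / p fl+.
The recombinant classes are p+ fl+ and p fl: 119 + 151 = 270.
Recombination frequency = 270/655 = 0.4122 ≈ 41.2%, i.e. 41.2 map units.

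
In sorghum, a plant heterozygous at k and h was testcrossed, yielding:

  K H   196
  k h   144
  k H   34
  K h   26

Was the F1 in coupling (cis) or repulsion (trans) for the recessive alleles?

cis

The two most frequent classes are K H (196) and k h (144); these are the parental (non-recombinant) types.
So the F1 carried K H on one chromosome and k h on the other — the recessive alleles are on the same chromosome (cis / coupling).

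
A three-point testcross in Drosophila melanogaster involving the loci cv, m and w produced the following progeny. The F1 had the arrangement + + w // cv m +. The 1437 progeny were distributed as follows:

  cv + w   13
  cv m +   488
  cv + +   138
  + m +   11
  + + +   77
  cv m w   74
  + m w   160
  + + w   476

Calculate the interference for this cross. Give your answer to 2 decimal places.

The two rarest classes, cv + w and + m +, are the double crossovers. Comparing them with the parentals, only the cv allele has switched, so cv is the middle locus and the order is m – cv – w.
m–cv: (298 + 24)/1437 = 0.2241; cv–w: (151 + 24)/1437 = 0.1218.
Expected DCO frequency = 0.2241 × 0.1218 ≈ 0.02730; observed = 24/1437 ≈ 0.01670.
Coefficient of coincidence = 0.01670/0.02730 ≈ 0.61; interference = 1 − 0.61 = 0.39.

0.39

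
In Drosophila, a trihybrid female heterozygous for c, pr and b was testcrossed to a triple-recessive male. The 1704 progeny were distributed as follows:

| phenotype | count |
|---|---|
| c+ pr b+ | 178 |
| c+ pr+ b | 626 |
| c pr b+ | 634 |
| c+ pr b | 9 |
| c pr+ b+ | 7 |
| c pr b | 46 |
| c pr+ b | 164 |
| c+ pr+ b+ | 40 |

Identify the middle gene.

The two most frequent reciprocal classes, c pr b+ and c+ pr+ b, are the parental types, so the F1 was c pr b+ / c+ pr+ b.
The two rarest classes, c pr+ b+ and c+ pr b, are the double crossovers. Comparing them with the parentals, only the pr allele has switched, so pr is the middle locus and the order is c – pr – b.

pr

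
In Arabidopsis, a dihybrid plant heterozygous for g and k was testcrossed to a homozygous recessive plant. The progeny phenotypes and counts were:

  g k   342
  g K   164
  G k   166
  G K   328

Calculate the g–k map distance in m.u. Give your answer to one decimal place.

The two most frequent classes, G K (328) and g k (342), are the parental types, so the F1 was G K / g k.
The recombinant classes are G k and g K: 166 + 164 = 330.
Recombination frequency = 330/1000 = 0.3300 ≈ 33.0%, i.e. 33.0 m.u.

33.0 m.u.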